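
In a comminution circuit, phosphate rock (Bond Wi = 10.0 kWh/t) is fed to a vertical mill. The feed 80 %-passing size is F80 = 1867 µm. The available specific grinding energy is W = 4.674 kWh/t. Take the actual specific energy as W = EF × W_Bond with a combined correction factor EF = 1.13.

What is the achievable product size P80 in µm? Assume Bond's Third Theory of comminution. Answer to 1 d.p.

Bond: W = 10·Wi·(1/√P80 − 1/√F80)
W_Bond = W / EF = 4.674 / 1.13 = 4.1363 kWh/t
1/√P80 = 1/√F80 + W_Bond/(10·Wi)
  = 4.1363/(10·10.0) + 1/√1867 = 0.041363 + 0.023143 = 0.064506
P80 = (1/0.064506)² = 15.5024² = 240.32 µm

P80 = 240.3 µm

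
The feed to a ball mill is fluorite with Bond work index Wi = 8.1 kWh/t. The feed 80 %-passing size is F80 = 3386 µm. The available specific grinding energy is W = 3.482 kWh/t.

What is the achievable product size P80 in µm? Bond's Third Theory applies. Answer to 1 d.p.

P80 = 276.2 µm

Bond:  W = 10 Wi (1/√P − 1/√F)
1/√P80 = 1/√F80 + W/(10·Wi)
  = 3.4820/(10·8.1) + 1/√3386 = 0.042988 + 0.017185 = 0.060173
P80 = (1/0.060173)² = 16.6188² = 276.18 µm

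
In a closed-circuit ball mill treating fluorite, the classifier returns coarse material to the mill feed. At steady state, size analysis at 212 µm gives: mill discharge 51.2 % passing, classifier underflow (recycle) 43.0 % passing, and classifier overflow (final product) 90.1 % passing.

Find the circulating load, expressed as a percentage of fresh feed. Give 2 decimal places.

CL = 474.39 %

Mass balance on the −212 µm fraction:
d + r·d = r·u + o → r(d−u) = o−d
r = (90.1 − 51.2)/(51.2 − 43.0) = 38.9/8.2 = 4.7439
CL = 100·r = 474.39 %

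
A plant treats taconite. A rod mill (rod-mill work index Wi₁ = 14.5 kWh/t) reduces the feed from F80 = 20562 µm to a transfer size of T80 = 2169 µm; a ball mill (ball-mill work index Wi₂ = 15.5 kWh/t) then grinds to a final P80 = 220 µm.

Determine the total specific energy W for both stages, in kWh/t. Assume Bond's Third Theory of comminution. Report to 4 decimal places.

W = 9.2242 kWh/t

W_Bond = 10·Wi·(1/√P₈₀ − 1/√F₈₀)
Stage 1 (20562→2169 µm, Wi₁=14.5): W₁ = 10·14.5·(0.021472 − 0.006974) = 2.1022 kWh/t
Stage 2 (2169→220 µm, Wi₂=15.5): W₂ = 10·15.5·(0.067420 − 0.021472) = 7.1220 kWh/t
W = W₁ + W₂ = 2.1022 + 7.1220 = 9.2242 kWh/t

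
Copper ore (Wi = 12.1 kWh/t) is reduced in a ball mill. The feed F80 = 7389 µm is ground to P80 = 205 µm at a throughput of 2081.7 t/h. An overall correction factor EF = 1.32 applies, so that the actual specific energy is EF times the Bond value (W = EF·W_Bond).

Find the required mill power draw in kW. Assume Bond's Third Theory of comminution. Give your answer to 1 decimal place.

W = 10 Wi (1/√P80 − 1/√F80)  [Bond]
W = 10·12.1·(1/√205 − 1/√7389) = 10·12.1·(0.058210) = 7.0434 kWh/t
Apply correction: 7.0434 × 1.32 = 9.2972 kWh/t
P_mill = W·ṁ = 9.2972·2081.7 = 19354.1 kW

P = 19354.1 kW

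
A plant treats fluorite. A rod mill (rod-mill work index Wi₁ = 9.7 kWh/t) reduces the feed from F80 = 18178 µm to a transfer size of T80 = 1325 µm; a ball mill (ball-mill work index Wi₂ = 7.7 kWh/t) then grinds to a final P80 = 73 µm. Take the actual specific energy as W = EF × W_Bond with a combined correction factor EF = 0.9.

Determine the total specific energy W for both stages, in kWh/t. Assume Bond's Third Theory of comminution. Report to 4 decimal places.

W = 10·Wi·[P80^(−½) − F80^(−½)]
Stage 1 (18178→1325 µm, Wi₁=9.7): W₁ = 10·9.7·(0.027472 − 0.007417) = 1.9453 kWh/t
Stage 2 (1325→73 µm, Wi₂=7.7): W₂ = 10·7.7·(0.117041 − 0.027472) = 6.8968 kWh/t
W = W₁ + W₂ = 1.9453 + 6.8968 = 8.8422 kWh/t
W_actual = 0.9 × 8.8422 = 7.9579 kWh/t

W = 7.9579 kWh/t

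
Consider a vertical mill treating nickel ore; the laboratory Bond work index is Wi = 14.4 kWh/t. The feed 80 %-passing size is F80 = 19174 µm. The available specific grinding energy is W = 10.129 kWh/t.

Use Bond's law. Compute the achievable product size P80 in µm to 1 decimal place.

Bond:  W = 10 Wi (1/√P − 1/√F)
1/√P80 = 1/√F80 + W/(10·Wi)
  = 10.1290/(10·14.4) + 1/√19174 = 0.070340 + 0.007222 = 0.077562
P80 = (1/0.077562)² = 12.8929² = 166.23 µm

P80 = 166.2 µm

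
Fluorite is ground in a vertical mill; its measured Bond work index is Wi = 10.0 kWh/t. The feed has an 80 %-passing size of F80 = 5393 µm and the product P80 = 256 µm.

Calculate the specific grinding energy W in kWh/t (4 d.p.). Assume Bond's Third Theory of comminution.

W = 4.8883 kWh/t

W = 10·Wi·[P80^(−½) − F80^(−½)]
1/√256 = 0.062500;  1/√5393 = 0.013617
W = 10·10.0·(0.062500 − 0.013617) = 4.8883 kWh/t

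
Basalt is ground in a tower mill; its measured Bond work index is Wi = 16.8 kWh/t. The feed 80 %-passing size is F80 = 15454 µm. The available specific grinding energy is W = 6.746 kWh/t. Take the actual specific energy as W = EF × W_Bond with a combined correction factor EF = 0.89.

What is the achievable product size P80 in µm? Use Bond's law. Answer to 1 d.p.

P80 = 353.8 µm

W = 10·Wi·[P80^(−½) − F80^(−½)]
W_Bond = W / EF = 6.746 / 0.89 = 7.5798 kWh/t
P80^-0.5 = F80^-0.5 + W_Bond/(10 Wi)
  = 7.5798/(10·16.8) + 1/√15454 = 0.045118 + 0.008044 = 0.053162
P80 = (1/0.053162)² = 18.8105² = 353.83 µm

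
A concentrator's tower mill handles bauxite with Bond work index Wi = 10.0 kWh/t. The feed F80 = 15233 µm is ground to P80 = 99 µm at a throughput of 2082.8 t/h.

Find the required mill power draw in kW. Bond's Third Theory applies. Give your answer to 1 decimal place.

P = 19245.4 kW

W = 10·Wi·(P80^(-½) − F80^(-½))
W = 10·10.0·(1/√99 − 1/√15233) = 10·10.0·(0.092402) = 9.2402 kWh/t
P = W·T = 9.2402·2082.8 = 19245.4 kW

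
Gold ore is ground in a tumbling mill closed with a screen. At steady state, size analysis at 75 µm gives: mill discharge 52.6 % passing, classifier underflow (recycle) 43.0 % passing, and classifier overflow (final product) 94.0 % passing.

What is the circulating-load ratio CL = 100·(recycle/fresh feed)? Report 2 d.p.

CL = 431.25 %

Mass balance on the −75 µm fraction:
d + r·d = r·u + o → r(d−u) = o−d
r = (94.0 − 52.6)/(52.6 − 43.0) = 41.4/9.6 = 4.3125
CL = 100·r = 431.25 %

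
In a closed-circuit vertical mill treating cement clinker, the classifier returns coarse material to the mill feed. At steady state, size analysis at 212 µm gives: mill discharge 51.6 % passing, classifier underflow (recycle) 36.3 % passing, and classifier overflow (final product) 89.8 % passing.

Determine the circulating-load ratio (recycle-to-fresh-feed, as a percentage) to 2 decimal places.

Let r = R/F. Size balance at 212 µm:
d + r·d = r·u + o → r(d−u) = o−d
r = (89.8 − 51.6)/(51.6 − 36.3) = 38.2/15.3 = 2.4967
CL = 100·r = 249.67 %

CL = 249.67 %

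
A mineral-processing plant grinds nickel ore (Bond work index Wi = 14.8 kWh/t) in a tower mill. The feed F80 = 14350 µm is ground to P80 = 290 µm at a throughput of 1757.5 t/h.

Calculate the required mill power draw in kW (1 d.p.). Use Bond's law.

P = 13102.8 kW

Bond:  W = 10 Wi (1/√P − 1/√F)
W = 10·14.8·(1/√290 − 1/√14350) = 10·14.8·(0.050374) = 7.4554 kWh/t
Power = W × throughput = 7.4554 kWh/t × 1757.5 t/h = 13102.8 kW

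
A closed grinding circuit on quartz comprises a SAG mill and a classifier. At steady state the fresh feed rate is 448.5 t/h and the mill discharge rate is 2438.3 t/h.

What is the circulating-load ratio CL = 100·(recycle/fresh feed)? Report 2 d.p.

M = F + R at steady state, so:
R = M − F = 2438.3 − 448.5 = 1989.8 t/h
CL = 100·R/F = 100·1989.8/448.5 = 443.66 %

CL = 443.66 %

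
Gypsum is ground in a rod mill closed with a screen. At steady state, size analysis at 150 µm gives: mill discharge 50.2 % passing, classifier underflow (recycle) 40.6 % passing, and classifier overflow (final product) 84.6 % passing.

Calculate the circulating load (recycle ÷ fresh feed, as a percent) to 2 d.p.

Two-product formula at 150 µm:
r = (o − d)/(d − u)
r = (84.6 − 50.2)/(50.2 − 40.6) = 34.4/9.6 = 3.5833
CL = 100·r = 358.33 %

CL = 358.33 %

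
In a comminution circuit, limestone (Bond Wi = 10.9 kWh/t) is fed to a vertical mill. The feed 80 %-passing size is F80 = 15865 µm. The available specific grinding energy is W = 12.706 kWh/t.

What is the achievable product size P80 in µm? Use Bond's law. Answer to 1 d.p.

P80 = 64.5 µm

W = 10·Wi·[P80^(−½) − F80^(−½)]
⇒ 1/√P80 = W/(10·Wi) + 1/√F80
  = 12.7060/(10·10.9) + 1/√15865 = 0.116569 + 0.007939 = 0.124508
P80 = (1/0.124508)² = 8.0316² = 64.51 µm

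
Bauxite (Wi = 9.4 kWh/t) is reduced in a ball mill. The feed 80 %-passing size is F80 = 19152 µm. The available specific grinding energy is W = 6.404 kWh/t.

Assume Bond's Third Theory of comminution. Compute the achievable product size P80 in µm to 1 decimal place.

P80 = 176.1 µm

W = 10·Wi·[P80^(−½) − F80^(−½)]
⇒ 1/√P80 = W/(10·Wi) + 1/√F80
  = 6.4040/(10·9.4) + 1/√19152 = 0.068128 + 0.007226 = 0.075354
P80 = (1/0.075354)² = 13.2708² = 176.11 µm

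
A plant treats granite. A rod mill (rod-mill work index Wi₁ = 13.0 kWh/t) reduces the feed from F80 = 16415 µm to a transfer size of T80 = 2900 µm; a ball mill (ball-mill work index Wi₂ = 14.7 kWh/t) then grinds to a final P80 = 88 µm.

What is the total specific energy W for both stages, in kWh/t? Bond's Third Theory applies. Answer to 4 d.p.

W = 14.3399 kWh/t

Bond:  W = 10 Wi (1/√P − 1/√F)
Stage 1 (16415→2900 µm, Wi₁=13.0): W₁ = 10·13.0·(0.018570 − 0.007805) = 1.3994 kWh/t
Stage 2 (2900→88 µm, Wi₂=14.7): W₂ = 10·14.7·(0.106600 − 0.018570) = 12.9405 kWh/t
W = W₁ + W₂ = 1.3994 + 12.9405 = 14.3399 kWh/t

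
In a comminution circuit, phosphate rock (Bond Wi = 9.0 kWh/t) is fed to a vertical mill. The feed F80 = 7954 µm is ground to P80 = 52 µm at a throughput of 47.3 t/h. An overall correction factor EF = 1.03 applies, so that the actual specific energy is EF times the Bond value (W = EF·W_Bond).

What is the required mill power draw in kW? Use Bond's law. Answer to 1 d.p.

P = 558.9 kW

W = 10 Wi (1/√P80 − 1/√F80)  [Bond]
W = 10·9.0·(1/√52 − 1/√7954) = 10·9.0·(0.127462) = 11.4716 kWh/t
With EF = 1.03: W = 11.4716·1.03 = 11.8158 kWh/t
Power = W × throughput = 11.8158 kWh/t × 47.3 t/h = 558.9 kW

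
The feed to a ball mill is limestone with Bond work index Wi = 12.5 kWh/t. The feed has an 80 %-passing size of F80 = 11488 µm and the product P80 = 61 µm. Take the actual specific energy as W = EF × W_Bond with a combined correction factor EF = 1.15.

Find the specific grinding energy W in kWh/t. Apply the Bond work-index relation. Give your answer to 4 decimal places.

W = 17.0641 kWh/t

W_Bond = 10·Wi·(1/√P₈₀ − 1/√F₈₀)
1/√61 = 0.128037;  1/√11488 = 0.009330
W = 10·12.5·(0.128037 − 0.009330) = 14.8384 kWh/t
With EF = 1.15: W = 14.8384·1.15 = 17.0641 kWh/t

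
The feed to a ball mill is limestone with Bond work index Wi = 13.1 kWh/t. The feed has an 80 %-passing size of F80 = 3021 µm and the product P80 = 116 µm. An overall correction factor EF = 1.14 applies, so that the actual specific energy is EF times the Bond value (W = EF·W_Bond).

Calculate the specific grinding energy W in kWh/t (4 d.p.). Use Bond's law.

W = 11.1488 kWh/t

Bond:  W = 10 Wi (1/√P − 1/√F)
1/√116 = 0.092848;  1/√3021 = 0.018194
W = 10·13.1·(0.092848 − 0.018194) = 9.7797 kWh/t
With EF = 1.14: W = 9.7797·1.14 = 11.1488 kWh/t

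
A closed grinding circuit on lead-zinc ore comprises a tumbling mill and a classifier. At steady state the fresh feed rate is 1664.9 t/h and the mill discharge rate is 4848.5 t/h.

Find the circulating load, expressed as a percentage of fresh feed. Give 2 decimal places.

CL = 191.22 %

M = F + R at steady state, so:
R = M − F = 4848.5 − 1664.9 = 3183.6 t/h
CL = 100·R/F = 100·3183.6/1664.9 = 191.22 %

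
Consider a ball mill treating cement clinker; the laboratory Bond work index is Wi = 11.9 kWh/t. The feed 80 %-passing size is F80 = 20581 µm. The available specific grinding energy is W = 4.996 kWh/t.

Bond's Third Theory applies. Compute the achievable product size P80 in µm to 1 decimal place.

P80 = 417.3 µm

Bond: W = 10·Wi·(1/√P80 − 1/√F80)
⇒ 1/√P80 = W/(10 Wi) + 1/√F80
  = 4.9960/(10·11.9) + 1/√20581 = 0.041983 + 0.006971 = 0.048954
P80 = (1/0.048954)² = 20.4274² = 417.28 µm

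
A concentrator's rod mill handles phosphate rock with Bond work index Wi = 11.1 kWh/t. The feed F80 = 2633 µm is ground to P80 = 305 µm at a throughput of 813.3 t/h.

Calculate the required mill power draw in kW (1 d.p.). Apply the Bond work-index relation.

P = 3409.9 kW

W = 10·Wi·(P80^(-½) − F80^(-½))
W = 10·11.1·(1/√305 − 1/√2633) = 10·11.1·(0.037772) = 4.1926 kWh/t
Mill draw = 4.1926 × 813.3 = 3409.9 kW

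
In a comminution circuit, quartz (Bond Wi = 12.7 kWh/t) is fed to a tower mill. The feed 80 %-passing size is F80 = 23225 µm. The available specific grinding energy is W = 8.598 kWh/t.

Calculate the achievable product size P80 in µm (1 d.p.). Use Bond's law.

P80 = 181.3 µm

Bond: W = 10·Wi·(1/√P80 − 1/√F80)
⇒ 1/√P80 = W/(10·Wi) + 1/√F80
  = 8.5980/(10·12.7) + 1/√23225 = 0.067701 + 0.006562 = 0.074263
P80 = (1/0.074263)² = 13.4657² = 181.33 µm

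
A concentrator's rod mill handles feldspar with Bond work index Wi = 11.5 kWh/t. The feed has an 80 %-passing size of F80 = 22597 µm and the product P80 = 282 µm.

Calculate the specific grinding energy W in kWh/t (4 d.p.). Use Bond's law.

W = 10 Wi / √P80 − 10 Wi / √F80
1/√282 = 0.059549;  1/√22597 = 0.006652
W = 10·11.5·(0.059549 − 0.006652) = 6.0831 kWh/t

W = 6.0831 kWh/t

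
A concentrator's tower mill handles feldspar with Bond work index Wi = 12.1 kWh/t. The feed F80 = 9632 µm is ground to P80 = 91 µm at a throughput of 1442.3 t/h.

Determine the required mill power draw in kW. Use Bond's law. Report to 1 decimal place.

W = 10 Wi (1/√P80 − 1/√F80)  [Bond]
W = 10·12.1·(1/√91 − 1/√9632) = 10·12.1·(0.094639) = 11.4513 kWh/t
Power = W × throughput = 11.4513 kWh/t × 1442.3 t/h = 16516.3 kW

P = 16516.3 kW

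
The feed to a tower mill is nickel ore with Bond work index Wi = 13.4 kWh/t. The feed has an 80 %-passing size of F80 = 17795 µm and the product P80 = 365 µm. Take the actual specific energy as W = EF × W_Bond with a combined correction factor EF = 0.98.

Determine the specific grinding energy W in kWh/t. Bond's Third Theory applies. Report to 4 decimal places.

W = 10·Wi·(P80^(-½) − F80^(-½))
1/√365 = 0.052342;  1/√17795 = 0.007496
W = 10·13.4·(0.052342 − 0.007496) = 6.0094 kWh/t
With EF = 0.98: W = 6.0094·0.98 = 5.8892 kWh/t

W = 5.8892 kWh/t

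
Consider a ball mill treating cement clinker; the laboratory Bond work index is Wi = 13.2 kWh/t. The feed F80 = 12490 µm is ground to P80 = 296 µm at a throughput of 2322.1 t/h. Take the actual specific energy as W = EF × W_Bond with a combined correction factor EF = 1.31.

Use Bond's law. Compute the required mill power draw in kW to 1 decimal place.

Bond: W = 10·Wi·(1/√P80 − 1/√F80)
W = 10·13.2·(1/√296 − 1/√12490) = 10·13.2·(0.049176) = 6.4912 kWh/t
With EF = 1.31: W = 6.4912·1.31 = 8.5035 kWh/t
Mill draw = 8.5035 × 2322.1 = 19746.0 kW

P = 19746.0 kW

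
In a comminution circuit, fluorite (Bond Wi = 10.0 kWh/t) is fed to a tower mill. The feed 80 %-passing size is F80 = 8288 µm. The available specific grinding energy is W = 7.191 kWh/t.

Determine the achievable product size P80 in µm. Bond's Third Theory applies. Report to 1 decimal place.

P80 = 145.5 µm

W_Bond = 10·Wi·(1/√P₈₀ − 1/√F₈₀)
1/√P80 = 1/√F80 + W/(10·Wi)
  = 7.1910/(10·10.0) + 1/√8288 = 0.071910 + 0.010984 = 0.082894
P80 = (1/0.082894)² = 12.0635² = 145.53 µm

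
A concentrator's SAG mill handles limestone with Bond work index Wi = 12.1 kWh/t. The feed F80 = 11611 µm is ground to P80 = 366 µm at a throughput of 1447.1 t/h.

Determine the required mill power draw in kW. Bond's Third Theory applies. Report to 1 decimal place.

P = 7527.6 kW

Bond:  W = 10 Wi (1/√P − 1/√F)
W = 10·12.1·(1/√366 − 1/√11611) = 10·12.1·(0.042990) = 5.2018 kWh/t
P = W·T = 5.2018·1447.1 = 7527.6 kW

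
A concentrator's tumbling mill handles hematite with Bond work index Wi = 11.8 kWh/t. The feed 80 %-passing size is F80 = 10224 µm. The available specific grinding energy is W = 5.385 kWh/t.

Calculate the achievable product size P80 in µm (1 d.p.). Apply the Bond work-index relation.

P80 = 324.4 µm

W = 10·Wi·[P80^(−½) − F80^(−½)]
⇒ 1/√P80 = W/(10·Wi) + 1/√F80
  = 5.3850/(10·11.8) + 1/√10224 = 0.045636 + 0.009890 = 0.055525
P80 = (1/0.055525)² = 18.0098² = 324.35 µm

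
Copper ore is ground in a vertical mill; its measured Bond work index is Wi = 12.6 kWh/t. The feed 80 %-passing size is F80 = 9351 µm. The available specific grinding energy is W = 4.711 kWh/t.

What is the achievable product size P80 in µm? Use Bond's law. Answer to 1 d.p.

W_Bond = 10·Wi·(1/√P₈₀ − 1/√F₈₀)
P80^(−½) = W/(10 Wi) + F80^(−½)
  = 4.7110/(10·12.6) + 1/√9351 = 0.037389 + 0.010341 = 0.047730
P80 = (1/0.047730)² = 20.9511² = 438.95 µm

P80 = 439.0 µm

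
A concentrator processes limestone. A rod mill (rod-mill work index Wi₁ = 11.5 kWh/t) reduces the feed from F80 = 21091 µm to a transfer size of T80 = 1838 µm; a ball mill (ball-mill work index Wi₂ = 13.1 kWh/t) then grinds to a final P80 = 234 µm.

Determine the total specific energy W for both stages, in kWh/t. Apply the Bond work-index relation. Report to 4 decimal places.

W = 7.3987 kWh/t

W = 10·Wi·(P80^(-½) − F80^(-½))
Stage 1 (21091→1838 µm, Wi₁=11.5): W₁ = 10·11.5·(0.023325 − 0.006886) = 1.8905 kWh/t
Stage 2 (1838→234 µm, Wi₂=13.1): W₂ = 10·13.1·(0.065372 − 0.023325) = 5.5081 kWh/t
W = W₁ + W₂ = 1.8905 + 5.5081 = 7.3987 kWh/t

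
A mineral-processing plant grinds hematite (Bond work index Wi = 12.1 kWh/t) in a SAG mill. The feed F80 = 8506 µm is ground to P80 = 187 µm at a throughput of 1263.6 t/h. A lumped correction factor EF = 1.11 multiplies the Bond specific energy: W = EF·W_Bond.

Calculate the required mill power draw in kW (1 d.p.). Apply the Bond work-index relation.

W = 10·Wi·(P80^(-½) − F80^(-½))
W = 10·12.1·(1/√187 − 1/√8506) = 10·12.1·(0.062285) = 7.5364 kWh/t
Corrected W = EF·W_Bond = 1.11·7.5364 = 8.3654 kWh/t
Mill draw = 8.3654 × 1263.6 = 10570.6 kW

P = 10570.6 kW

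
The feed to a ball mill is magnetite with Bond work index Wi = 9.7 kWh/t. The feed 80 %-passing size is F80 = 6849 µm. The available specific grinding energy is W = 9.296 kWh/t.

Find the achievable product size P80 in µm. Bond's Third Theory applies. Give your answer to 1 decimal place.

W = 10·Wi·[P80^(−½) − F80^(−½)]
1/√P80 = 1/√F80 + W/(10·Wi)
  = 9.2960/(10·9.7) + 1/√6849 = 0.095835 + 0.012083 = 0.107918
P80 = (1/0.107918)² = 9.2663² = 85.86 µm

P80 = 85.9 µm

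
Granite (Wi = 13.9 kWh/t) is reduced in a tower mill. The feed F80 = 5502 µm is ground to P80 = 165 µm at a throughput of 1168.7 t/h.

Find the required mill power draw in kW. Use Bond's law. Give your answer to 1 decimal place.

P = 10456.6 kW

W_Bond = 10·Wi·(1/√P₈₀ − 1/√F₈₀)
W = 10·13.9·(1/√165 − 1/√5502) = 10·13.9·(0.064368) = 8.9472 kWh/t
P = W·T = 8.9472·1168.7 = 10456.6 kW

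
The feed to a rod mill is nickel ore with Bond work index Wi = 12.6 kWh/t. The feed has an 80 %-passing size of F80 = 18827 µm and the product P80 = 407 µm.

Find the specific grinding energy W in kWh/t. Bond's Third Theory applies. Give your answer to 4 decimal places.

W = 5.3273 kWh/t

W = 10·Wi·(P80^(-½) − F80^(-½))
1/√407 = 0.049568;  1/√18827 = 0.007288
W = 10·12.6·(0.049568 − 0.007288) = 5.3273 kWh/t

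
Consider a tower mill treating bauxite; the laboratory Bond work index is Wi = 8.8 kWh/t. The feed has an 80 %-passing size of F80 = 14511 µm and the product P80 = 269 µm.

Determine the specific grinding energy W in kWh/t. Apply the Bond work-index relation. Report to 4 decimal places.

Bond:  W = 10 Wi (1/√P − 1/√F)
1/√269 = 0.060971;  1/√14511 = 0.008301
W = 10·8.8·(0.060971 − 0.008301) = 4.6349 kWh/t

W = 4.6349 kWh/t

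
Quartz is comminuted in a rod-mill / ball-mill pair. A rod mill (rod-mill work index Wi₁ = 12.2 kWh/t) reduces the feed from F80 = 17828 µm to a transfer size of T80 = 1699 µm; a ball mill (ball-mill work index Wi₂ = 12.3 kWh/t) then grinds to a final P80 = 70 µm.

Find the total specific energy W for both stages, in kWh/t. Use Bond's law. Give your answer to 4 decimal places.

Bond: W = 10·Wi·(1/√P80 − 1/√F80)
Stage 1 (17828→1699 µm, Wi₁=12.2): W₁ = 10·12.2·(0.024261 − 0.007489) = 2.0461 kWh/t
Stage 2 (1699→70 µm, Wi₂=12.3): W₂ = 10·12.3·(0.119523 − 0.024261) = 11.7172 kWh/t
W = W₁ + W₂ = 2.0461 + 11.7172 = 13.7633 kWh/t

W = 13.7633 kWh/t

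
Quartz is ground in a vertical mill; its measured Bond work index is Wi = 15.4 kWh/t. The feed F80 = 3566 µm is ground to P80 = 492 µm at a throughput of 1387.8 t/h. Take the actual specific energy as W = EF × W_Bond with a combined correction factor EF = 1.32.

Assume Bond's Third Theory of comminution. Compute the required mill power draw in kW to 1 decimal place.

W = 10·Wi·[P80^(−½) − F80^(−½)]
W = 10·15.4·(1/√492 − 1/√3566) = 10·15.4·(0.028338) = 4.3640 kWh/t
Corrected W = EF·W_Bond = 1.32·4.3640 = 5.7605 kWh/t
Power = W × throughput = 5.7605 kWh/t × 1387.8 t/h = 7994.4 kW

P = 7994.4 kW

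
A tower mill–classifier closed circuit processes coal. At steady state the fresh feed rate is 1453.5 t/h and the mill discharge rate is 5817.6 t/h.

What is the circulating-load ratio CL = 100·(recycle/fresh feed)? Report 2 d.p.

CL = 300.25 %

Discharge = new feed + return, hence
R = M − F = 5817.6 − 1453.5 = 4364.1 t/h
CL = 100·R/F = 100·4364.1/1453.5 = 300.25 %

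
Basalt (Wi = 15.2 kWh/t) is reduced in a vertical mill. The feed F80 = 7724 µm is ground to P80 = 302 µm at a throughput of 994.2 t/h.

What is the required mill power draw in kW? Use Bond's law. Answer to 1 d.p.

Bond: W = 10·Wi·(1/√P80 − 1/√F80)
W = 10·15.2·(1/√302 − 1/√7724) = 10·15.2·(0.046165) = 7.0171 kWh/t
P_mill = W·ṁ = 7.0171·994.2 = 6976.4 kW

P = 6976.4 kW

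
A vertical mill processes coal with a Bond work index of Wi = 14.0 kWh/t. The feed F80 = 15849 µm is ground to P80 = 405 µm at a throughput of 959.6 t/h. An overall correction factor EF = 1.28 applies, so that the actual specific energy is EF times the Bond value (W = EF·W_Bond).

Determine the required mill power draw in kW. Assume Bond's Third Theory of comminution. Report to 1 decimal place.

W = 10 Wi (1/√P80 − 1/√F80)  [Bond]
W = 10·14.0·(1/√405 − 1/√15849) = 10·14.0·(0.041747) = 5.8446 kWh/t
W_actual = 1.28 × 5.8446 = 7.4811 kWh/t
P_mill = W·ṁ = 7.4811·959.6 = 7178.9 kW

P = 7178.9 kW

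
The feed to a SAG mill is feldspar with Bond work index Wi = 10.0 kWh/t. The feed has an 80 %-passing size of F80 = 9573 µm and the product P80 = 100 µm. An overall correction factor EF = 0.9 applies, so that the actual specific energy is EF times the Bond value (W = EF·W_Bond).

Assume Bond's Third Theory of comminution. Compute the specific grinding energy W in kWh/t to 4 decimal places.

W = 10 Wi / √P80 − 10 Wi / √F80
1/√100 = 0.100000;  1/√9573 = 0.010221
W = 10·10.0·(0.100000 − 0.010221) = 8.9779 kWh/t
W_actual = 0.9 × 8.9779 = 8.0801 kWh/t

W = 8.0801 kWh/t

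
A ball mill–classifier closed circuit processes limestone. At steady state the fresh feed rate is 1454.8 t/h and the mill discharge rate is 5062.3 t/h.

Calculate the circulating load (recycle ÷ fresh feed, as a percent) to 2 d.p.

Steady state: M = F + R.
R = M − F = 5062.3 − 1454.8 = 3607.5 t/h
CL = 100·R/F = 100·3607.5/1454.8 = 247.97 %

CL = 247.97 %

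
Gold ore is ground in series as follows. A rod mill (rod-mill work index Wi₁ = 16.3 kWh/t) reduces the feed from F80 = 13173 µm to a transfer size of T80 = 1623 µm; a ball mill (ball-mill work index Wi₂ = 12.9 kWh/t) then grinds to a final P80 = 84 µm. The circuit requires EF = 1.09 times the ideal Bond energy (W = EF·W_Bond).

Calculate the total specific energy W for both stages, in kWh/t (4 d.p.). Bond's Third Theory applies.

W = 10·Wi·[P80^(−½) − F80^(−½)]
Stage 1 (13173→1623 µm, Wi₁=16.3): W₁ = 10·16.3·(0.024822 − 0.008713) = 2.6258 kWh/t
Stage 2 (1623→84 µm, Wi₂=12.9): W₂ = 10·12.9·(0.109109 − 0.024822) = 10.8730 kWh/t
W = W₁ + W₂ = 2.6258 + 10.8730 = 13.4988 kWh/t
W_actual = 1.09 × 13.4988 = 14.7137 kWh/t

W = 14.7137 kWh/t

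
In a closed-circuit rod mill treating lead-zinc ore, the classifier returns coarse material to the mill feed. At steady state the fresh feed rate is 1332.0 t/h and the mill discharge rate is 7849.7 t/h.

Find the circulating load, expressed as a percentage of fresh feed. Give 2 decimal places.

Mill node: discharge = fresh + recycle.
R = M − F = 7849.7 − 1332.0 = 6517.7 t/h
CL = 100·R/F = 100·6517.7/1332.0 = 489.32 %

CL = 489.32 %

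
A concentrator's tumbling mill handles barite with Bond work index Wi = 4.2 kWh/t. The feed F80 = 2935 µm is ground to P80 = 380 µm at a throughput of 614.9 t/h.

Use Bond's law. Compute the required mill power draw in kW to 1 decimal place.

W = 10 Wi / √P80 − 10 Wi / √F80
W = 10·4.2·(1/√380 − 1/√2935) = 10·4.2·(0.032840) = 1.3793 kWh/t
Mill draw = 1.3793 × 614.9 = 848.1 kW

P = 848.1 kW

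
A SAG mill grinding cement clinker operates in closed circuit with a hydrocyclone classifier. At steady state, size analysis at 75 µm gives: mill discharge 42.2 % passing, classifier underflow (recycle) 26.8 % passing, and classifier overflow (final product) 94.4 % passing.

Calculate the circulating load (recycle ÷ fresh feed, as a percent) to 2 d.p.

CL = 338.96 %

Balance %-passing 75 µm (r = R/F):
d + r·d = r·u + o → r(d−u) = o−d
r = (94.4 − 42.2)/(42.2 − 26.8) = 52.2/15.4 = 3.3896
CL = 100·r = 338.96 %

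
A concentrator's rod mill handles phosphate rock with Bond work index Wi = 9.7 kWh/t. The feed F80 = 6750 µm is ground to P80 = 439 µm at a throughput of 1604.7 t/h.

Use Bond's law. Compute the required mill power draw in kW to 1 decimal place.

W_Bond = 10·Wi·(1/√P₈₀ − 1/√F₈₀)
W = 10·9.7·(1/√439 − 1/√6750) = 10·9.7·(0.035556) = 3.4489 kWh/t
P_mill = W·ṁ = 3.4489·1604.7 = 5534.5 kW

P = 5534.5 kW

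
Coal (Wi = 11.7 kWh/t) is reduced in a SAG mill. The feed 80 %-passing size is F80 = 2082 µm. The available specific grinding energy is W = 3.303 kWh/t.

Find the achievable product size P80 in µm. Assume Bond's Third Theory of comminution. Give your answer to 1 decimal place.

W = 10 Wi / √P80 − 10 Wi / √F80
1/√P80 = 1/√F80 + W/(10·Wi)
  = 3.3030/(10·11.7) + 1/√2082 = 0.028231 + 0.021916 = 0.050147
P80 = (1/0.050147)² = 19.9415² = 397.66 µm

P80 = 397.7 µm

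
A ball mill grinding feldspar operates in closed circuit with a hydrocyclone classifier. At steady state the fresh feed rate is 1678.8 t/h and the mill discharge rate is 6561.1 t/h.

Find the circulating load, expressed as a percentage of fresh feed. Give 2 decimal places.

CL = 290.82 %

M = F + R at steady state, so:
R = M − F = 6561.1 − 1678.8 = 4882.3 t/h
CL = 100·R/F = 100·4882.3/1678.8 = 290.82 %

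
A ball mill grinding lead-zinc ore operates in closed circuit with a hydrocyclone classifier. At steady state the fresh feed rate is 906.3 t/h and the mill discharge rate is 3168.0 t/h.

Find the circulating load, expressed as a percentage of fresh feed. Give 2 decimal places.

CL = 249.55 %

Mill node: discharge = fresh + recycle.
R = M − F = 3168.0 − 906.3 = 2261.7 t/h
CL = 100·R/F = 100·2261.7/906.3 = 249.55 %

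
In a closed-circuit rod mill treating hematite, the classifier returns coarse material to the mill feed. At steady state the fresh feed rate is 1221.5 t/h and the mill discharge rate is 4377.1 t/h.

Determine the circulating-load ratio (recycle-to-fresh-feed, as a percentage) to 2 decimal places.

Steady state: M = F + R.
R = M − F = 4377.1 − 1221.5 = 3155.6 t/h
CL = 100·R/F = 100·3155.6/1221.5 = 258.34 %

CL = 258.34 %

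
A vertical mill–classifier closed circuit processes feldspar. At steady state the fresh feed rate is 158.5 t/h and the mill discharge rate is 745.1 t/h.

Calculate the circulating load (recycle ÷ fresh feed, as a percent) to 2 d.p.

CL = 370.09 %

M = F + R at steady state, so:
R = M − F = 745.1 − 158.5 = 586.6 t/h
CL = 100·R/F = 100·586.6/158.5 = 370.09 %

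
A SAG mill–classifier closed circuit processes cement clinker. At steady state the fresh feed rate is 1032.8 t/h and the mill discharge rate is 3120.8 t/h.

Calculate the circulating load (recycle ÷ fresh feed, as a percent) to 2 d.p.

Discharge = new feed + return, hence
R = M − F = 3120.8 − 1032.8 = 2088.0 t/h
CL = 100·R/F = 100·2088.0/1032.8 = 202.17 %

CL = 202.17 %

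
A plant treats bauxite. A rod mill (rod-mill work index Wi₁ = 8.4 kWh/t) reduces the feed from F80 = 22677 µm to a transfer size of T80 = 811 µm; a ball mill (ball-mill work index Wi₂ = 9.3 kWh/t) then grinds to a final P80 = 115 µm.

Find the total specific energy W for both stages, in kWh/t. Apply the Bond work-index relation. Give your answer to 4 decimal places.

W = 7.7985 kWh/t

W = 10·Wi·[P80^(−½) − F80^(−½)]
Stage 1 (22677→811 µm, Wi₁=8.4): W₁ = 10·8.4·(0.035115 − 0.006641) = 2.3918 kWh/t
Stage 2 (811→115 µm, Wi₂=9.3): W₂ = 10·9.3·(0.093250 − 0.035115) = 5.4066 kWh/t
W = W₁ + W₂ = 2.3918 + 5.4066 = 7.7985 kWh/t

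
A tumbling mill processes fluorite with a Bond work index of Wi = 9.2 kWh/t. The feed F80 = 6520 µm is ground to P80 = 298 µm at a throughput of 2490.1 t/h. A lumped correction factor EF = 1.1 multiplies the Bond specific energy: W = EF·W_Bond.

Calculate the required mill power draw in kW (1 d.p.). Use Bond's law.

P = 11477.0 kW

W_Bond = 10·Wi·(1/√P₈₀ − 1/√F₈₀)
W = 10·9.2·(1/√298 − 1/√6520) = 10·9.2·(0.045544) = 4.1900 kWh/t
W_actual = 1.1 × 4.1900 = 4.6091 kWh/t
Power = W × throughput = 4.6091 kWh/t × 2490.1 t/h = 11477.0 kW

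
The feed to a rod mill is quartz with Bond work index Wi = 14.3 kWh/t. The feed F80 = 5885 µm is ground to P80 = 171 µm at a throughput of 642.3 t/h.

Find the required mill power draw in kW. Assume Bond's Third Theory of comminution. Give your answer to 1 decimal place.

P = 5826.6 kW

W = 10 Wi / √P80 − 10 Wi / √F80
W = 10·14.3·(1/√171 − 1/√5885) = 10·14.3·(0.063436) = 9.0714 kWh/t
P_mill = W·ṁ = 9.0714·642.3 = 5826.6 kW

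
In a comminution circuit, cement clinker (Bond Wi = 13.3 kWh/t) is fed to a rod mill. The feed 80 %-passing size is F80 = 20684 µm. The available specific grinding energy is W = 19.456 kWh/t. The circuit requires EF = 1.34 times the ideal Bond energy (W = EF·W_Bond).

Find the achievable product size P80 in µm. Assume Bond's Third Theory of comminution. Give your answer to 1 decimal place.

W = 10 Wi (P80^-0.5 − F80^-0.5)
W_Bond = W / EF = 19.456 / 1.34 = 14.5194 kWh/t
1/√P80 = 1/√F80 + W_Bond/(10·Wi)
  = 14.5194/(10·13.3) + 1/√20684 = 0.109168 + 0.006953 = 0.116122
P80 = (1/0.116122)² = 8.6117² = 74.16 µm

P80 = 74.2 µm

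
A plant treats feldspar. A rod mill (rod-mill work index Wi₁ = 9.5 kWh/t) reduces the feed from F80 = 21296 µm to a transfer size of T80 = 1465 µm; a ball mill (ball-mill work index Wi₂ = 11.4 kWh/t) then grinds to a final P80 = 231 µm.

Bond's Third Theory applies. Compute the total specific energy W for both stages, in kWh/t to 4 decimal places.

W = 10·Wi·(P80^(-½) − F80^(-½))
Stage 1 (21296→1465 µm, Wi₁=9.5): W₁ = 10·9.5·(0.026126 − 0.006853) = 1.8310 kWh/t
Stage 2 (1465→231 µm, Wi₂=11.4): W₂ = 10·11.4·(0.065795 − 0.026126) = 4.5222 kWh/t
W = W₁ + W₂ = 1.8310 + 4.5222 = 6.3533 kWh/t

W = 6.3533 kWh/t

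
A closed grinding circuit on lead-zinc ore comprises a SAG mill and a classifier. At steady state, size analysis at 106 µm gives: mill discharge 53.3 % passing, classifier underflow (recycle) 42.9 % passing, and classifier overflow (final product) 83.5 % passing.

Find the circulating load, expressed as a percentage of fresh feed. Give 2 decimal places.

CL = 290.38 %

Classifier node, passing 106 µm:
(1+r)d = ru + o → r = (o−d)/(d−u)
r = (83.5 − 53.3)/(53.3 − 42.9) = 30.2/10.4 = 2.9038
CL = 100·r = 290.38 %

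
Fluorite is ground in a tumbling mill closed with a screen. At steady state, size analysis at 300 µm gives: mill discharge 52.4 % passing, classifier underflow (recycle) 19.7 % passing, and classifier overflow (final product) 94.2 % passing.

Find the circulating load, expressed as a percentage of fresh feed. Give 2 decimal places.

CL = 127.83 %

Let r = R/F. Size balance at 300 µm:
r = (o − d)/(d − u)
r = (94.2 − 52.4)/(52.4 − 19.7) = 41.8/32.7 = 1.2783
CL = 100·r = 127.83 %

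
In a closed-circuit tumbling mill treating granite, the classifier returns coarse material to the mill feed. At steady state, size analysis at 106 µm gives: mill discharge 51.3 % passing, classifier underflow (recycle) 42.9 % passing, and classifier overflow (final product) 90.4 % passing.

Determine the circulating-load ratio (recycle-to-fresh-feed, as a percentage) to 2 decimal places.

Balance %-passing 106 µm (r = R/F):
(1+r)·d = r·u + o ⇒ r = (o−d)/(d−u)
r = (90.4 − 51.3)/(51.3 − 42.9) = 39.1/8.4 = 4.6548
CL = 100·r = 465.48 %

CL = 465.48 %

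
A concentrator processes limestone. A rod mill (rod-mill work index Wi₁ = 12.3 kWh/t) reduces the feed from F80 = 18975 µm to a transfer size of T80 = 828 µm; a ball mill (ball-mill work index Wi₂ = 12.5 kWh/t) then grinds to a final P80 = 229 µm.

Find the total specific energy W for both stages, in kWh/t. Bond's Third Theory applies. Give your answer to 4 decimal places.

W = 7.2978 kWh/t

W = 10 Wi / √P80 − 10 Wi / √F80
Stage 1 (18975→828 µm, Wi₁=12.3): W₁ = 10·12.3·(0.034752 − 0.007260) = 3.3816 kWh/t
Stage 2 (828→229 µm, Wi₂=12.5): W₂ = 10·12.5·(0.066082 − 0.034752) = 3.9162 kWh/t
W = W₁ + W₂ = 3.3816 + 3.9162 = 7.2978 kWh/t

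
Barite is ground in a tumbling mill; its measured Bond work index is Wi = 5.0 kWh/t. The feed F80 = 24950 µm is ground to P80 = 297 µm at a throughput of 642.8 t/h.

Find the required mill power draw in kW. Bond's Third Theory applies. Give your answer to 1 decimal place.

W_Bond = 10·Wi·(1/√P₈₀ − 1/√F₈₀)
W = 10·5.0·(1/√297 − 1/√24950) = 10·5.0·(0.051695) = 2.5847 kWh/t
P = W·T = 2.5847·642.8 = 1661.5 kW

P = 1661.5 kW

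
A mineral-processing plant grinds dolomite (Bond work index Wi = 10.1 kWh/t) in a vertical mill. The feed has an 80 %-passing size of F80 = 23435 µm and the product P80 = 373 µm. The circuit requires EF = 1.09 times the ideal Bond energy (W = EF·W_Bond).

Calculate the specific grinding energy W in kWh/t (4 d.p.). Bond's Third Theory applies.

W_Bond = 10·Wi·(1/√P₈₀ − 1/√F₈₀)
1/√373 = 0.051778;  1/√23435 = 0.006532
W = 10·10.1·(0.051778 − 0.006532) = 4.5698 kWh/t
W_actual = 1.09 × 4.5698 = 4.9811 kWh/t

W = 4.9811 kWh/t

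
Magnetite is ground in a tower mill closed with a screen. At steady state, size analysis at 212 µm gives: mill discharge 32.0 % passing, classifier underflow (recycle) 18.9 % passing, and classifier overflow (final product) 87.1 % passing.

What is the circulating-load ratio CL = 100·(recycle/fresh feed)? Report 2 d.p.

Let r = R/F. Size balance at 212 µm:
Fd + Rd = Ru + Fo ⇒ R/F = (o−d)/(d−u)
r = (87.1 − 32.0)/(32.0 − 18.9) = 55.1/13.1 = 4.2061
CL = 100·r = 420.61 %

CL = 420.61 %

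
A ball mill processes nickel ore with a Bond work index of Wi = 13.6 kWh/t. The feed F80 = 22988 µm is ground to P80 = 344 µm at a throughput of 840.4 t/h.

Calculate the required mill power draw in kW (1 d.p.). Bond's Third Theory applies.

P = 5408.5 kW

W = 10 Wi (P80^-0.5 − F80^-0.5)
W = 10·13.6·(1/√344 − 1/√22988) = 10·13.6·(0.047321) = 6.4356 kWh/t
P_mill = W·ṁ = 6.4356·840.4 = 5408.5 kW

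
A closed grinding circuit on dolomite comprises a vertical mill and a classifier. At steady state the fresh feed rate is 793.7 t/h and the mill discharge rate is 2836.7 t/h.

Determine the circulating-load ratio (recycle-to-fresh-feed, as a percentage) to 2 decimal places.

M = F + R at steady state, so:
R = M − F = 2836.7 − 793.7 = 2043.0 t/h
CL = 100·R/F = 100·2043.0/793.7 = 257.40 %

CL = 257.40 %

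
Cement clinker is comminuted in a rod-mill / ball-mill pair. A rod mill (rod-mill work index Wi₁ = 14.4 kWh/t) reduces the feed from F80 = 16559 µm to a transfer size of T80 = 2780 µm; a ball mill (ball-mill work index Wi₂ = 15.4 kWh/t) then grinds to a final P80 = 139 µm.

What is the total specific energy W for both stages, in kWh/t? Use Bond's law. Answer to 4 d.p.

W = 11.7534 kWh/t

W = 10 Wi (P80^-0.5 − F80^-0.5)
Stage 1 (16559→2780 µm, Wi₁=14.4): W₁ = 10·14.4·(0.018966 − 0.007771) = 1.6121 kWh/t
Stage 2 (2780→139 µm, Wi₂=15.4): W₂ = 10·15.4·(0.084819 − 0.018966) = 10.1413 kWh/t
W = W₁ + W₂ = 1.6121 + 10.1413 = 11.7534 kWh/t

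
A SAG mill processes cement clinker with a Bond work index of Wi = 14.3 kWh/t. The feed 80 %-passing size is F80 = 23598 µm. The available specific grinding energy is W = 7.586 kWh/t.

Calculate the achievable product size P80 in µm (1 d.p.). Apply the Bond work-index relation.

W = 10·Wi·[P80^(−½) − F80^(−½)]
P80^(−½) = W/(10 Wi) + F80^(−½)
  = 7.5860/(10·14.3) + 1/√23598 = 0.053049 + 0.006510 = 0.059559
P80 = (1/0.059559)² = 16.7902² = 281.91 µm

P80 = 281.9 µm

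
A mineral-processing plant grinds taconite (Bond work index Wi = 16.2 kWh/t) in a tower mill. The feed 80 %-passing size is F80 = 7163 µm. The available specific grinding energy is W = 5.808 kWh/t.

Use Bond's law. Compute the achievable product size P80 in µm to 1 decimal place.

Bond: W = 10·Wi·(1/√P80 − 1/√F80)
P80^(−½) = W/(10 Wi) + F80^(−½)
  = 5.8080/(10·16.2) + 1/√7163 = 0.035852 + 0.011816 = 0.047667
P80 = (1/0.047667)² = 20.9787² = 440.11 µm

P80 = 440.1 µm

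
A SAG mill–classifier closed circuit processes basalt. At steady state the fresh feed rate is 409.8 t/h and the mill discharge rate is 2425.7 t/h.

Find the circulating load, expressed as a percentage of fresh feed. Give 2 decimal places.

CL = 491.92 %

M = F + R at steady state, so:
R = M − F = 2425.7 − 409.8 = 2015.9 t/h
CL = 100·R/F = 100·2015.9/409.8 = 491.92 %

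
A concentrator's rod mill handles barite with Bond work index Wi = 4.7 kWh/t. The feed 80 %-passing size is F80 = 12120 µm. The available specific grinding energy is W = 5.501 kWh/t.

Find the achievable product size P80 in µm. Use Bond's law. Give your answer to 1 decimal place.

P80 = 62.9 µm

W_Bond = 10·Wi·(1/√P₈₀ − 1/√F₈₀)
⇒ 1/√P80 = W/(10·Wi) + 1/√F80
  = 5.5010/(10·4.7) + 1/√12120 = 0.117043 + 0.009083 = 0.126126
P80 = (1/0.126126)² = 7.9286² = 62.86 µm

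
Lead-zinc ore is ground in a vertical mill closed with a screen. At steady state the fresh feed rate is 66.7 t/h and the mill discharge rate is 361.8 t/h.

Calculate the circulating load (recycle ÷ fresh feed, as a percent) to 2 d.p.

Steady state: M = F + R.
R = M − F = 361.8 − 66.7 = 295.1 t/h
CL = 100·R/F = 100·295.1/66.7 = 442.43 %

CL = 442.43 %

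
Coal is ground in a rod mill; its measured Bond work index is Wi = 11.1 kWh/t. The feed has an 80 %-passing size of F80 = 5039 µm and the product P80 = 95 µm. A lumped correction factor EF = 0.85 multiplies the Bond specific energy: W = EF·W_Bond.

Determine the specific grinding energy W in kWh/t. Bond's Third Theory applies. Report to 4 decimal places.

W = 10 Wi (1/√P80 − 1/√F80)  [Bond]
1/√95 = 0.102598;  1/√5039 = 0.014087
W = 10·11.1·(0.102598 − 0.014087) = 9.8247 kWh/t
With EF = 0.85: W = 9.8247·0.85 = 8.3510 kWh/t

W = 8.3510 kWh/t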